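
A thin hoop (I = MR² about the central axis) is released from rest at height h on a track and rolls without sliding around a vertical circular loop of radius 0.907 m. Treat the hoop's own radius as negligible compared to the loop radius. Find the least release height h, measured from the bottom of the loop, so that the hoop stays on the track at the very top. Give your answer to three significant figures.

The moment of inertia is MR², giving k ≡ I/(MR²) = 1.
At the top of the loop, the minimum-contact condition is Mg = Mv_top²/r, so v_top² = gr.
With ω = v/R, the kinetic energy at speed v is ½(1+k)Mv² = Mv².
Energy conservation from release (height h) to the top (height 2r): Mgh = Mg(2r) + M·gr.
Thus h_min = 2r + (1+k)r/2 = r(2 + 2/2) = 0.907 × 3 ≈ 2.72 m.

h_min ≈ 2.72 m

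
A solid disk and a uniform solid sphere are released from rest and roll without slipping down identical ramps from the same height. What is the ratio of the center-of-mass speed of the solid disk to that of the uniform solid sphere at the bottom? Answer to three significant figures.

v_ratio ≈ 0.966

Each satisfies Mgh = ½(1+k)Mv² with k = I/(MR²), so v ∝ 1/√(1+k).
For the solid disk k = 0.5; for the uniform solid sphere k = 0.4.
v₁/v₂ = √((1+k₂)/(1+k₁)) = √(1.4/1.5) ≈ 0.966.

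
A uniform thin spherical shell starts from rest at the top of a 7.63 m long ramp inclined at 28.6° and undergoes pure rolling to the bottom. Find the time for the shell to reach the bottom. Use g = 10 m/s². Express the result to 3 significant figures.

t ≈ 2.31 s

The moment of inertia is (2/3)MR², giving k ≡ I/(MR²) = 2/3.
Along the incline Mg sinθ − f = Ma, and torque about the center fR = Iα = kMR²(a/R) gives f = kMa.
Hence a = g sinθ/(1+k) = 10×sin28.6°/1.667 = 2.872 m/s².
With constant a from rest, t = √(2L/a) = √(2·7.63/2.872) ≈ 2.31 s.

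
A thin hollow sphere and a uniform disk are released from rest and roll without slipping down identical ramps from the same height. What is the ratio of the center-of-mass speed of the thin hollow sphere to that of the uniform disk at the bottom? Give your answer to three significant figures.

Each satisfies Mgh = ½(1+k)Mv² with k = I/(MR²), so v ∝ 1/√(1+k).
For the thin hollow sphere k = 2/3; for the uniform disk k = 0.5.
v₁/v₂ = √((1+k₂)/(1+k₁)) = √(1.5/1.667) ≈ 0.949.

v_ratio ≈ 0.949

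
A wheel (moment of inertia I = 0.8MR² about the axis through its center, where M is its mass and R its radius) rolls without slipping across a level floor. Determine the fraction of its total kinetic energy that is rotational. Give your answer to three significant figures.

For this body I = 0.8MR², i.e. k = I/(MR²) = 0.8.
With ω = v/R, KE_trans = ½Mv² and KE_rot = ½Iω² = ½kMv², so KE_total = ½(1+k)Mv².
The rotational fraction is therefore k/(1+k) = 0.8/1.8 ≈ 0.444.

fraction ≈ 0.444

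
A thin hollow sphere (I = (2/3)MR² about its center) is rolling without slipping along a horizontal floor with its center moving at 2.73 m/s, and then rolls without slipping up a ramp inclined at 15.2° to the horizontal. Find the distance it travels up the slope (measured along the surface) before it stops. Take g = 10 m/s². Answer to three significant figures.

d ≈ 2.37 m

With I = (2/3)MR², the ratio k = I/(MR²) is 2/3.
Rolling without slipping gives ω = v/R, so the total kinetic energy is ½Mv² + ½Iω² = ½(1+k)Mv² = (5/6)Mv².
Setting this equal to Mgh gives the vertical rise h = (1+k)v₀²/(2g) = 1.667×2.73²/(2×10) = 0.6211 m.
The distance along the slope is d = h/sinθ = 0.6211/sin15.2° ≈ 2.37 m.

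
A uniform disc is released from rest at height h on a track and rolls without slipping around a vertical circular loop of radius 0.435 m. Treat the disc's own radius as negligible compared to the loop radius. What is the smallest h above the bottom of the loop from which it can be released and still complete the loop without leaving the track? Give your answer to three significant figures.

h_min ≈ 1.20 m

Here I = (1/2)MR², so the shape factor k = I/(MR²) = 0.5.
At the top of the loop, the minimum-contact condition is Mg = Mv_top²/r, so v_top² = gr.
With ω = v/R, the kinetic energy at speed v is ½(1+k)Mv² = (3/4)Mv².
Energy conservation from release (height h) to the top (height 2r): Mgh = Mg(2r) + (3/4)M·gr.
Thus h_min = 2r + (1+k)r/2 = r(2 + 1.5/2) = 0.435 × 2.75 ≈ 1.20 m.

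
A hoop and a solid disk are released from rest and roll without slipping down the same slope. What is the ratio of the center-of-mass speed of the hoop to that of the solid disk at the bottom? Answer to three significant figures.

v_ratio ≈ 0.866

Each satisfies Mgh = ½(1+k)Mv² with k = I/(MR²), so v ∝ 1/√(1+k).
For the hoop k = 1; for the solid disk k = 0.5.
v₁/v₂ = √((1+k₂)/(1+k₁)) = √(1.5/2) ≈ 0.866.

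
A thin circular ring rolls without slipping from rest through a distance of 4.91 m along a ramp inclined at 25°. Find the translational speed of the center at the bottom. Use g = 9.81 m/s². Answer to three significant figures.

With I = MR², the ratio k = I/(MR²) is 1.
Pure rolling means v = ωR; then KE = ½Mv² + ½I(v/R)² = ½(1+k)Mv² = Mv².
The vertical drop is h = L sinθ = 4.91 × sin25° = 2.075 m.
Setting Mgh = Mv² gives v = √(2gh/(1+k)) = √(2·9.81·2.075/2) ≈ 4.51 m/s.

v ≈ 4.51 m/s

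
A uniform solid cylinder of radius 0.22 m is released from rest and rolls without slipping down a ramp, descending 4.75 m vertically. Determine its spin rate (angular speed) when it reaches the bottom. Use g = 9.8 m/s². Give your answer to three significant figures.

ω ≈ 35.8 rad/s

With I = (1/2)MR², the ratio k = I/(MR²) is 0.5.
The rolling condition ω = v/R makes the rotational term ½I(v/R)² = ½kMv², so KE_total = ½(1+k)Mv² = (3/4)Mv².
Energy conservation Mgh = ½(1+k)Mv² gives v = √(2gh/(1+k)) = √(2 × 9.8 × 4.75 / 1.5) = 7.878 m/s.
The angular speed follows from ω = v/R = 7.878/0.22 ≈ 35.8 rad/s.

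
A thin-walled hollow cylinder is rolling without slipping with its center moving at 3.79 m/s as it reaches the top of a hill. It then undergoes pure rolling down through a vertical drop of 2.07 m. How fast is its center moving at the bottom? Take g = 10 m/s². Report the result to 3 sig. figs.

v ≈ 5.92 m/s

With I = MR², the ratio k = I/(MR²) is 1.
The rolling condition ω = v/R makes the rotational term ½I(v/R)² = ½kMv², so KE_total = ½(1+k)Mv² = Mv².
Conserving energy between top and bottom: Mv² = Mv₀² + Mgh, hence v² = v₀² + 2gh/(1+k).
v = √(3.79² + 2×10×2.07/2) = √35.06 ≈ 5.92 m/s.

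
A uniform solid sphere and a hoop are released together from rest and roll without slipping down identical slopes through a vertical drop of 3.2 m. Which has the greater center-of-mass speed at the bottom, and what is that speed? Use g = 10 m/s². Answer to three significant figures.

the uniform solid sphere, at v ≈ 6.76 m/s

For rolling without slipping, Mgh = ½(1+k)Mv² where k = I/(MR²), so v = √(2gh/(1+k)).
Uniform solid sphere: k = 0.4, giving v = √(2×10×3.2/1.4) = 6.761 m/s.
Hoop: k = 1, giving v = √(2×10×3.2/2) = 5.657 m/s.
The smaller k wins: the uniform solid sphere, at ≈ 6.76 m/s.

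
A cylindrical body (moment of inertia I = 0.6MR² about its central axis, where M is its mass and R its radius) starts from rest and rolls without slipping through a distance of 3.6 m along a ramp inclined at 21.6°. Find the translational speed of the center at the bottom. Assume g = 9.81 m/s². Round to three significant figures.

v ≈ 4.03 m/s

With I = 0.6MR², the ratio k = I/(MR²) is 0.6.
Rolling without slipping gives ω = v/R, so the total kinetic energy is ½Mv² + ½Iω² = ½(1+k)Mv² = (4/5)Mv².
The vertical drop is h = L sinθ = 3.6 × sin21.6° = 1.325 m.
Energy conservation: Mgh = (4/5)Mv², so v = √(2gh/(1+k)) = √(2 × 9.81 × 1.325 / 1.6) ≈ 4.03 m/s.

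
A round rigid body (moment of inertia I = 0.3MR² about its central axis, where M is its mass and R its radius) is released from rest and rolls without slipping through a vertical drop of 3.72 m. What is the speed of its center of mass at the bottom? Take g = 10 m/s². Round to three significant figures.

With I = 0.3MR², the ratio k = I/(MR²) is 0.3.
Since it rolls without slipping, ω = v/R and KE = ½Mv² + ½Iω² = ½(1+k)Mv² = (13/20)Mv².
Energy conservation: Mgh = (13/20)Mv², so v = √(2gh/(1+k)) = √(2 × 10 × 3.72 / 1.3) ≈ 7.57 m/s.

v ≈ 7.57 m/s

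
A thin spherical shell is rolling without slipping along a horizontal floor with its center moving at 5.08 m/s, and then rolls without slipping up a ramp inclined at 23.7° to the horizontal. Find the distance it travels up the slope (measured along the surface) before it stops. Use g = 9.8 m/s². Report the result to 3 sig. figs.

d ≈ 5.46 m

With I = (2/3)MR², the ratio k = I/(MR²) is 2/3.
The rolling condition ω = v/R makes the rotational term ½I(v/R)² = ½kMv², so KE_total = ½(1+k)Mv² = (5/6)Mv².
Setting this equal to Mgh gives the vertical rise h = (1+k)v₀²/(2g) = 1.667×5.08²/(2×9.8) = 2.194 m.
Along the incline, d = h/sinθ = 2.194/sin23.7° ≈ 5.46 m.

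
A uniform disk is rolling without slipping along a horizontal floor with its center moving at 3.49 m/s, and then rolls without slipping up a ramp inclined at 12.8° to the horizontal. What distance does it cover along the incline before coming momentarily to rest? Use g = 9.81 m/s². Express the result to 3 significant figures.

d ≈ 4.20 m

The moment of inertia is (1/2)MR², giving k ≡ I/(MR²) = 0.5.
The rolling condition ω = v/R makes the rotational term ½I(v/R)² = ½kMv², so KE_total = ½(1+k)Mv² = (3/4)Mv².
Setting this equal to Mgh gives the vertical rise h = (1+k)v₀²/(2g) = 1.5×3.49²/(2×9.81) = 0.9312 m.
The distance along the slope is d = h/sinθ = 0.9312/sin12.8° ≈ 4.20 m.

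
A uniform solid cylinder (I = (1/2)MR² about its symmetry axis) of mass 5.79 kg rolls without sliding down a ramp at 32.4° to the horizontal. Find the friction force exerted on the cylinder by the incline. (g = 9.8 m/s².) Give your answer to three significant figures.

For this body I = (1/2)MR², i.e. k = I/(MR²) = 0.5.
Newton's second law down the slope: Mg sinθ − f = Ma. The torque equation fR = Iα (with α = a/R) gives f = kMa.
Combining, a = g sinθ/(1+k) and f = kMa = kMg sinθ/(1+k).
f = 0.5 × 5.79 × 9.8 × sin32.4° / 1.5 ≈ 10.1 N.

f ≈ 10.1 N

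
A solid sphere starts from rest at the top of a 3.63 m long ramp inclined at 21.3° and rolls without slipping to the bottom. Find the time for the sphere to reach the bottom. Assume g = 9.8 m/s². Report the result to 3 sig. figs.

t ≈ 1.69 s

With I = (2/5)MR², the ratio k = I/(MR²) is 0.4.
Newton's second law down the slope: Mg sinθ − f = Ma. The torque equation fR = Iα (with α = a/R) gives f = kMa.
Hence a = g sinθ/(1+k) = 9.8×sin21.3°/1.4 = 2.543 m/s².
Starting from rest, L = ½at², so t = √(2L/a) = √(2×3.63/2.543) ≈ 1.69 s.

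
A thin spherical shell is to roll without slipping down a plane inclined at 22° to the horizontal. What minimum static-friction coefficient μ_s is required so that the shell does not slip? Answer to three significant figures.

With I = (2/3)MR², the ratio k = I/(MR²) is 2/3.
Translational: Mg sinθ − f = Ma. Rotational about the CM: fR = Iα = kMRa, so f = kMa.
These give a = g sinθ/(1+k) and the required friction f = kMg sinθ/(1+k).
With N = Mg cosθ, the no-slip condition f ≤ μN gives μ_min = f/N = k tanθ/(1+k).
μ_min = (2/3) × tan22° / 1.667 ≈ 0.162.

μ_min ≈ 0.162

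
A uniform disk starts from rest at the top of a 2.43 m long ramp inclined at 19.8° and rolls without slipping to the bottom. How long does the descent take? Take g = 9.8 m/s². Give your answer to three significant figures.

t ≈ 1.48 s

For this body I = (1/2)MR², i.e. k = I/(MR²) = 0.5.
Along the incline Mg sinθ − f = Ma, and torque about the center fR = Iα = kMR²(a/R) gives f = kMa.
Hence a = g sinθ/(1+k) = 9.8×sin19.8°/1.5 = 2.213 m/s².
With constant a from rest, t = √(2L/a) = √(2·2.43/2.213) ≈ 1.48 s.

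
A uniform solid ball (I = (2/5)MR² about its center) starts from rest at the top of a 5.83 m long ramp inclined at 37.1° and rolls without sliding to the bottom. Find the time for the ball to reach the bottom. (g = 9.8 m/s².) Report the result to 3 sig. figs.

Here I = (2/5)MR², so the shape factor k = I/(MR²) = 0.4.
Translational: Mg sinθ − f = Ma. Rotational about the CM: fR = Iα = kMRa, so f = kMa.
Hence a = g sinθ/(1+k) = 9.8×sin37.1°/1.4 = 4.222 m/s².
Starting from rest, L = ½at², so t = √(2L/a) = √(2×5.83/4.222) ≈ 1.66 s.

t ≈ 1.66 s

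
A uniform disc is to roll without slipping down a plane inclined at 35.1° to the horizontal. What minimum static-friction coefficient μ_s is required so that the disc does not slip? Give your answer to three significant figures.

For this body I = (1/2)MR², i.e. k = I/(MR²) = 0.5.
Translational: Mg sinθ − f = Ma. Rotational about the CM: fR = Iα = kMRa, so f = kMa.
These give a = g sinθ/(1+k) and the required friction f = kMg sinθ/(1+k).
The normal force is N = Mg cosθ, so μ_min = f/N = k tanθ/(1+k).
μ_min = 0.5 × tan35.1° / 1.5 ≈ 0.234.

μ_min ≈ 0.234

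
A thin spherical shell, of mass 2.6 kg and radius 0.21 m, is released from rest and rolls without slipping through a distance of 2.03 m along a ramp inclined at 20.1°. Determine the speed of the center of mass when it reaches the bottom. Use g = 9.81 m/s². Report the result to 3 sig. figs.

With I = (2/3)MR², the ratio k = I/(MR²) is 2/3.
Pure rolling means v = ωR; then KE = ½Mv² + ½I(v/R)² = ½(1+k)Mv² = (5/6)Mv².
The vertical drop is h = L sinθ = 2.03 × sin20.1° = 0.6976 m.
Energy conservation: Mgh = (5/6)Mv², so v = √(2gh/(1+k)) = √(2 × 9.81 × 0.6976 / 1.667) ≈ 2.87 m/s.

v ≈ 2.87 m/s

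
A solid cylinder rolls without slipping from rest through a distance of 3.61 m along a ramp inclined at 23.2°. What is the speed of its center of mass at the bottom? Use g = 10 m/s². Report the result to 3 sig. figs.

With I = (1/2)MR², the ratio k = I/(MR²) is 0.5.
Pure rolling means v = ωR; then KE = ½Mv² + ½I(v/R)² = ½(1+k)Mv² = (3/4)Mv².
The vertical drop is h = L sinθ = 3.61 × sin23.2° = 1.422 m.
Setting Mgh = (3/4)Mv² gives v = √(2gh/(1+k)) = √(2·10·1.422/1.5) ≈ 4.35 m/s.

v ≈ 4.35 m/s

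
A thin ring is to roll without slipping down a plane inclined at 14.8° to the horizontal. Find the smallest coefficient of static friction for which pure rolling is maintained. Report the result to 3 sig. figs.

Here I = MR², so the shape factor k = I/(MR²) = 1.
Translational: Mg sinθ − f = Ma. Rotational about the CM: fR = Iα = kMRa, so f = kMa.
These give a = g sinθ/(1+k) and the required friction f = kMg sinθ/(1+k).
The normal force is N = Mg cosθ, so μ_min = f/N = k tanθ/(1+k).
μ_min = 1 × tan14.8° / 2 ≈ 0.132.

μ_min ≈ 0.132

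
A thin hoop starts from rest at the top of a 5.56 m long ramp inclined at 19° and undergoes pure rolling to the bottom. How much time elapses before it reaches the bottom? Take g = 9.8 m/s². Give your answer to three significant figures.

t ≈ 2.64 s

With I = MR², the ratio k = I/(MR²) is 1.
Newton's second law down the slope: Mg sinθ − f = Ma. The torque equation fR = Iα (with α = a/R) gives f = kMa.
Hence a = g sinθ/(1+k) = 9.8×sin19°/2 = 1.595 m/s².
Starting from rest, L = ½at², so t = √(2L/a) = √(2×5.56/1.595) ≈ 2.64 s.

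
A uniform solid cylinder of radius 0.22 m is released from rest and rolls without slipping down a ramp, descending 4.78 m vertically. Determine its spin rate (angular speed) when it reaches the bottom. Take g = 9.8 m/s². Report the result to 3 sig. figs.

ω ≈ 35.9 rad/s

With I = (1/2)MR², the ratio k = I/(MR²) is 0.5.
Pure rolling means v = ωR; then KE = ½Mv² + ½I(v/R)² = ½(1+k)Mv² = (3/4)Mv².
Energy conservation Mgh = ½(1+k)Mv² gives v = √(2gh/(1+k)) = √(2 × 9.8 × 4.78 / 1.5) = 7.903 m/s.
Then ω = v/R = 7.903 / 0.22 ≈ 35.9 rad/s.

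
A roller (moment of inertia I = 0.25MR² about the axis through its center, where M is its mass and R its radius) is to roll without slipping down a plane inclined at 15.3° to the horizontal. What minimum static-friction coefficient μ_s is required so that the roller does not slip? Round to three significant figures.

With I = 0.25MR², the ratio k = I/(MR²) is 0.25.
Newton's second law down the slope: Mg sinθ − f = Ma. The torque equation fR = Iα (with α = a/R) gives f = kMa.
These give a = g sinθ/(1+k) and the required friction f = kMg sinθ/(1+k).
The normal force is N = Mg cosθ, so μ_min = f/N = k tanθ/(1+k).
μ_min = 0.25 × tan15.3° / 1.25 ≈ 0.0547.

μ_min ≈ 0.0547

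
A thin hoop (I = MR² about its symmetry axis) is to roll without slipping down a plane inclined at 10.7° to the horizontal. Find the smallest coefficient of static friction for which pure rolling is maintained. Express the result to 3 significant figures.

μ_min ≈ 0.0945

Here I = MR², so the shape factor k = I/(MR²) = 1.
Newton's second law down the slope: Mg sinθ − f = Ma. The torque equation fR = Iα (with α = a/R) gives f = kMa.
These give a = g sinθ/(1+k) and the required friction f = kMg sinθ/(1+k).
With N = Mg cosθ, the no-slip condition f ≤ μN gives μ_min = f/N = k tanθ/(1+k).
μ_min = 1 × tan10.7° / 2 ≈ 0.0945.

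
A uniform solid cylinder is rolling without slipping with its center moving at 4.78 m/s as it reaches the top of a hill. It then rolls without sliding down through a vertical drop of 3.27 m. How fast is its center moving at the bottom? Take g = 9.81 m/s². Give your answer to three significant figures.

v ≈ 8.10 m/s

The moment of inertia is (1/2)MR², giving k ≡ I/(MR²) = 0.5.
Since it rolls without slipping, ω = v/R and KE = ½Mv² + ½Iω² = ½(1+k)Mv² = (3/4)Mv².
Conserving energy between top and bottom: (3/4)Mv² = (3/4)Mv₀² + Mgh, hence v² = v₀² + 2gh/(1+k).
v = √(4.78² + 2×9.81×3.27/1.5) = √65.62 ≈ 8.10 m/s.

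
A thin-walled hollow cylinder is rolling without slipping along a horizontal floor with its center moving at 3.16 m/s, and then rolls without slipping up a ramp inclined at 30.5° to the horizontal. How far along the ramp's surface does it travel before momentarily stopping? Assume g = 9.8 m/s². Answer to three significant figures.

d ≈ 2.01 m

Here I = MR², so the shape factor k = I/(MR²) = 1.
Rolling without slipping gives ω = v/R, so the total kinetic energy is ½Mv² + ½Iω² = ½(1+k)Mv² = Mv².
Setting this equal to Mgh gives the vertical rise h = (1+k)v₀²/(2g) = 2×3.16²/(2×9.8) = 1.019 m.
Along the incline, d = h/sinθ = 1.019/sin30.5° ≈ 2.01 m.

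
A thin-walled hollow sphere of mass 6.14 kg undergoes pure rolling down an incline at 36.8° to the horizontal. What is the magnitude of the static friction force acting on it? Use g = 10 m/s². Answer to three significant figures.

f ≈ 14.7 N

Here I = (2/3)MR², so the shape factor k = I/(MR²) = 2/3.
Translational: Mg sinθ − f = Ma. Rotational about the CM: fR = Iα = kMRa, so f = kMa.
Combining, a = g sinθ/(1+k) and f = kMa = kMg sinθ/(1+k).
f = (2/3) × 6.14 × 10 × sin36.8° / 1.667 ≈ 14.7 N.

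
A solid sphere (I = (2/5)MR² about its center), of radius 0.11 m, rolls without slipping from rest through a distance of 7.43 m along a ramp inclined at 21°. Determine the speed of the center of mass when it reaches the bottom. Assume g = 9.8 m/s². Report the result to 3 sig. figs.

v ≈ 6.11 m/s

For this body I = (2/5)MR², i.e. k = I/(MR²) = 0.4.
The rolling condition ω = v/R makes the rotational term ½I(v/R)² = ½kMv², so KE_total = ½(1+k)Mv² = (7/10)Mv².
The vertical drop is h = L sinθ = 7.43 × sin21° = 2.663 m.
Energy conservation: Mgh = (7/10)Mv², so v = √(2gh/(1+k)) = √(2 × 9.8 × 2.663 / 1.4) ≈ 6.11 m/s.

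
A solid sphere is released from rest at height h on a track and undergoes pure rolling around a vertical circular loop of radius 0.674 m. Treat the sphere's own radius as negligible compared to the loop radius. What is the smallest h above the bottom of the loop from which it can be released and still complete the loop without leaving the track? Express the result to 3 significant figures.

h_min ≈ 1.82 m

Here I = (2/5)MR², so the shape factor k = I/(MR²) = 0.4.
At the top, contact is just lost when gravity alone supplies the centripetal force: Mg = Mv_top²/r, i.e. v_top² = gr.
With ω = v/R, the kinetic energy at speed v is ½(1+k)Mv² = (7/10)Mv².
Energy conservation from release (height h) to the top (height 2r): Mgh = Mg(2r) + (7/10)M·gr.
Thus h_min = 2r + (1+k)r/2 = r(2 + 1.4/2) = 0.674 × 2.7 ≈ 1.82 m.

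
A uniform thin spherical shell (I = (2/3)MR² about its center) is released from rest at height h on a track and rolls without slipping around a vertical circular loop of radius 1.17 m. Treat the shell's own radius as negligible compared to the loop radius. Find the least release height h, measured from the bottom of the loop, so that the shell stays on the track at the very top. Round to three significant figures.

h_min ≈ 3.32 m

With I = (2/3)MR², the ratio k = I/(MR²) is 2/3.
At the top, contact is just lost when gravity alone supplies the centripetal force: Mg = Mv_top²/r, i.e. v_top² = gr.
With ω = v/R, the kinetic energy at speed v is ½(1+k)Mv² = (5/6)Mv².
Energy conservation from release (height h) to the top (height 2r): Mgh = Mg(2r) + (5/6)M·gr.
Thus h_min = 2r + (1+k)r/2 = r(2 + 1.667/2) = 1.17 × 2.833 ≈ 3.32 m.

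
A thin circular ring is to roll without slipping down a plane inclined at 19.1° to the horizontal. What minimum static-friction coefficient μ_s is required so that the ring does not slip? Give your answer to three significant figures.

For this body I = MR², i.e. k = I/(MR²) = 1.
Translational: Mg sinθ − f = Ma. Rotational about the CM: fR = Iα = kMRa, so f = kMa.
These give a = g sinθ/(1+k) and the required friction f = kMg sinθ/(1+k).
With N = Mg cosθ, the no-slip condition f ≤ μN gives μ_min = f/N = k tanθ/(1+k).
μ_min = 1 × tan19.1° / 2 ≈ 0.173.

μ_min ≈ 0.173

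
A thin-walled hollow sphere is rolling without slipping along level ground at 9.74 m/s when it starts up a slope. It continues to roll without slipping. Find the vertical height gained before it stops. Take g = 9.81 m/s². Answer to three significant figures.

h ≈ 8.06 m

Here I = (2/3)MR², so the shape factor k = I/(MR²) = 2/3.
Since it rolls without slipping, ω = v/R and KE = ½Mv² + ½Iω² = ½(1+k)Mv² = (5/6)Mv².
At the top the kinetic energy is zero, so (5/6)Mv₀² = Mgh.
Thus h = (1+k)v₀²/(2g) = 1.667 × 9.74² / (2 × 9.81) ≈ 8.06 m.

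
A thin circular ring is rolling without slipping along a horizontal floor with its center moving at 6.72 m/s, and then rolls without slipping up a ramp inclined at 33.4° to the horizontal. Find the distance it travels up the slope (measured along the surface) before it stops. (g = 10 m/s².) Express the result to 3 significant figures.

d ≈ 8.20 m

For this body I = MR², i.e. k = I/(MR²) = 1.
Pure rolling means v = ωR; then KE = ½Mv² + ½I(v/R)² = ½(1+k)Mv² = Mv².
Setting this equal to Mgh gives the vertical rise h = (1+k)v₀²/(2g) = 2×6.72²/(2×10) = 4.516 m.
The distance along the slope is d = h/sinθ = 4.516/sin33.4° ≈ 8.20 m.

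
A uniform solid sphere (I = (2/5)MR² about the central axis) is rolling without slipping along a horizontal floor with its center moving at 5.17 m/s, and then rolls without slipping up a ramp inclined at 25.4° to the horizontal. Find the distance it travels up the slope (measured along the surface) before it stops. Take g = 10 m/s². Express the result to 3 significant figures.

d ≈ 4.36 m

Here I = (2/5)MR², so the shape factor k = I/(MR²) = 0.4.
Rolling without slipping gives ω = v/R, so the total kinetic energy is ½Mv² + ½Iω² = ½(1+k)Mv² = (7/10)Mv².
Setting this equal to Mgh gives the vertical rise h = (1+k)v₀²/(2g) = 1.4×5.17²/(2×10) = 1.871 m.
Along the incline, d = h/sinθ = 1.871/sin25.4° ≈ 4.36 m.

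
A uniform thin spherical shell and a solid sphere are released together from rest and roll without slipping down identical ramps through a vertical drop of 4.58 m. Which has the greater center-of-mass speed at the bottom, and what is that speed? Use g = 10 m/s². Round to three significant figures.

the solid sphere, at v ≈ 8.09 m/s

For rolling without slipping, Mgh = ½(1+k)Mv² where k = I/(MR²), so v = √(2gh/(1+k)).
Uniform thin spherical shell: k = 2/3, giving v = √(2×10×4.58/1.667) = 7.414 m/s.
Solid sphere: k = 0.4, giving v = √(2×10×4.58/1.4) = 8.089 m/s.
The smaller k wins: the solid sphere, at ≈ 8.09 m/s.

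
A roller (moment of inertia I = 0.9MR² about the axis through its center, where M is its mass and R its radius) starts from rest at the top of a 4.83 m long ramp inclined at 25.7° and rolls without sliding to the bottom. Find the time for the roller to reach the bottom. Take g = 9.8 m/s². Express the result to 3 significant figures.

For this body I = 0.9MR², i.e. k = I/(MR²) = 0.9.
Newton's second law down the slope: Mg sinθ − f = Ma. The torque equation fR = Iα (with α = a/R) gives f = kMa.
Hence a = g sinθ/(1+k) = 9.8×sin25.7°/1.9 = 2.237 m/s².
With constant a from rest, t = √(2L/a) = √(2·4.83/2.237) ≈ 2.08 s.

t ≈ 2.08 s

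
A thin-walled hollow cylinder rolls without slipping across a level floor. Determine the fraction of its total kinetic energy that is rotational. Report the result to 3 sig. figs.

fraction ≈ 0.500

For this body I = MR², i.e. k = I/(MR²) = 1.
Since ω = v/R, the translational part is ½Mv² and the rotational part is ½I(v/R)² = ½kMv²; the total is ½(1+k)Mv².
The rotational fraction is therefore k/(1+k) = 1/2 ≈ 0.500.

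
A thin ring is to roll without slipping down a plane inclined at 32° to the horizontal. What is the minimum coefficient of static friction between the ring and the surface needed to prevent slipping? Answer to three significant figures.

For this body I = MR², i.e. k = I/(MR²) = 1.
Newton's second law down the slope: Mg sinθ − f = Ma. The torque equation fR = Iα (with α = a/R) gives f = kMa.
These give a = g sinθ/(1+k) and the required friction f = kMg sinθ/(1+k).
The normal force is N = Mg cosθ, so μ_min = f/N = k tanθ/(1+k).
μ_min = 1 × tan32° / 2 ≈ 0.312.

μ_min ≈ 0.312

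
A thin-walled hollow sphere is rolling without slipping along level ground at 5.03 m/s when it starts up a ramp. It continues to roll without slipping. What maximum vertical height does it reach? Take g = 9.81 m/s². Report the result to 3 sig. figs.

h ≈ 2.15 m

With I = (2/3)MR², the ratio k = I/(MR²) is 2/3.
Pure rolling means v = ωR; then KE = ½Mv² + ½I(v/R)² = ½(1+k)Mv² = (5/6)Mv².
At the top the kinetic energy is zero, so (5/6)Mv₀² = Mgh.
Thus h = (1+k)v₀²/(2g) = 1.667 × 5.03² / (2 × 9.81) ≈ 2.15 m.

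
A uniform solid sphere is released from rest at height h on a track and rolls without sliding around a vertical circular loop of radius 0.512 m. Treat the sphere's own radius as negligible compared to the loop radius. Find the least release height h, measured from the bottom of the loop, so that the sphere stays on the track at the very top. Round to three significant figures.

Here I = (2/5)MR², so the shape factor k = I/(MR²) = 0.4.
At the top of the loop, the minimum-contact condition is Mg = Mv_top²/r, so v_top² = gr.
With ω = v/R, the kinetic energy at speed v is ½(1+k)Mv² = (7/10)Mv².
Energy conservation from release (height h) to the top (height 2r): Mgh = Mg(2r) + (7/10)M·gr.
Thus h_min = 2r + (1+k)r/2 = r(2 + 1.4/2) = 0.512 × 2.7 ≈ 1.38 m.

h_min ≈ 1.38 m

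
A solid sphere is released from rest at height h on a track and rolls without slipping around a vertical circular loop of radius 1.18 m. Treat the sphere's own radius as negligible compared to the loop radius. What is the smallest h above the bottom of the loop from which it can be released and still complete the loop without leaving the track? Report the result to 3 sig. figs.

Here I = (2/5)MR², so the shape factor k = I/(MR²) = 0.4.
At the top, contact is just lost when gravity alone supplies the centripetal force: Mg = Mv_top²/r, i.e. v_top² = gr.
With ω = v/R, the kinetic energy at speed v is ½(1+k)Mv² = (7/10)Mv².
Energy conservation from release (height h) to the top (height 2r): Mgh = Mg(2r) + (7/10)M·gr.
Thus h_min = 2r + (1+k)r/2 = r(2 + 1.4/2) = 1.18 × 2.7 ≈ 3.19 m.

h_min ≈ 3.19 m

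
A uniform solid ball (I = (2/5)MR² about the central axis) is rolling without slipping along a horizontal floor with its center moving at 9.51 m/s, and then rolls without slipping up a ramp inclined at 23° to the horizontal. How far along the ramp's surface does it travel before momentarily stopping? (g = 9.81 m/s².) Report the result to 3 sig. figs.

d ≈ 16.5 m

Here I = (2/5)MR², so the shape factor k = I/(MR²) = 0.4.
Since it rolls without slipping, ω = v/R and KE = ½Mv² + ½Iω² = ½(1+k)Mv² = (7/10)Mv².
Setting this equal to Mgh gives the vertical rise h = (1+k)v₀²/(2g) = 1.4×9.51²/(2×9.81) = 6.453 m.
The distance along the slope is d = h/sinθ = 6.453/sin23° ≈ 16.5 m.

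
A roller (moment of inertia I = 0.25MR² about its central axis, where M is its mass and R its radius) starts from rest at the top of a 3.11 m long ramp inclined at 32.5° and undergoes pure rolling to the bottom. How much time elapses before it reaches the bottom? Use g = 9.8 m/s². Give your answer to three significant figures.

Here I = 0.25MR², so the shape factor k = I/(MR²) = 0.25.
Translational: Mg sinθ − f = Ma. Rotational about the CM: fR = Iα = kMRa, so f = kMa.
Hence a = g sinθ/(1+k) = 9.8×sin32.5°/1.25 = 4.212 m/s².
Starting from rest, L = ½at², so t = √(2L/a) = √(2×3.11/4.212) ≈ 1.22 s.

t ≈ 1.22 s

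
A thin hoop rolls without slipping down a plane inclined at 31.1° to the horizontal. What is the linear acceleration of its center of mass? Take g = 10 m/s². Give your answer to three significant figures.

a ≈ 2.58 m/s²

The moment of inertia is MR², giving k ≡ I/(MR²) = 1.
Newton's second law down the slope: Mg sinθ − f = Ma. The torque equation fR = Iα (with α = a/R) gives f = kMa.
Eliminating f: Mg sinθ = (1+k)Ma, so a = g sinθ/(1+k) = 10 × sin31.1° / 2 ≈ 2.58 m/s².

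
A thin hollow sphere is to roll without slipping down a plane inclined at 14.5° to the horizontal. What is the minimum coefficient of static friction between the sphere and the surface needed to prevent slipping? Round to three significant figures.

μ_min ≈ 0.103

Here I = (2/3)MR², so the shape factor k = I/(MR²) = 2/3.
Along the incline Mg sinθ − f = Ma, and torque about the center fR = Iα = kMR²(a/R) gives f = kMa.
These give a = g sinθ/(1+k) and the required friction f = kMg sinθ/(1+k).
With N = Mg cosθ, the no-slip condition f ≤ μN gives μ_min = f/N = k tanθ/(1+k).
μ_min = (2/3) × tan14.5° / 1.667 ≈ 0.103.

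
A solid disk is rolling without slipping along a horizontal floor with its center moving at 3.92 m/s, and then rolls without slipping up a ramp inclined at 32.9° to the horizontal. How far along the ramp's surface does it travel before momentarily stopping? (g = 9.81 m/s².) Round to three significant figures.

For this body I = (1/2)MR², i.e. k = I/(MR²) = 0.5.
Since it rolls without slipping, ω = v/R and KE = ½Mv² + ½Iω² = ½(1+k)Mv² = (3/4)Mv².
Setting this equal to Mgh gives the vertical rise h = (1+k)v₀²/(2g) = 1.5×3.92²/(2×9.81) = 1.175 m.
Along the incline, d = h/sinθ = 1.175/sin32.9° ≈ 2.16 m.

d ≈ 2.16 m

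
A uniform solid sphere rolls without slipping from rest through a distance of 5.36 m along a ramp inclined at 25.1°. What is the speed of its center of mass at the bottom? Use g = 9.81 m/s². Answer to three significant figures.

v ≈ 5.64 m/s

For this body I = (2/5)MR², i.e. k = I/(MR²) = 0.4.
Rolling without slipping gives ω = v/R, so the total kinetic energy is ½Mv² + ½Iω² = ½(1+k)Mv² = (7/10)Mv².
The vertical drop is h = L sinθ = 5.36 × sin25.1° = 2.274 m.
Setting Mgh = (7/10)Mv² gives v = √(2gh/(1+k)) = √(2·9.81·2.274/1.4) ≈ 5.64 m/s.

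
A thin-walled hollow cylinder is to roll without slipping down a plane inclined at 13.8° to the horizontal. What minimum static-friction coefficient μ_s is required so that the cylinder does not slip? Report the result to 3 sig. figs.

For this body I = MR², i.e. k = I/(MR²) = 1.
Newton's second law down the slope: Mg sinθ − f = Ma. The torque equation fR = Iα (with α = a/R) gives f = kMa.
These give a = g sinθ/(1+k) and the required friction f = kMg sinθ/(1+k).
The normal force is N = Mg cosθ, so μ_min = f/N = k tanθ/(1+k).
μ_min = 1 × tan13.8° / 2 ≈ 0.123.

μ_min ≈ 0.123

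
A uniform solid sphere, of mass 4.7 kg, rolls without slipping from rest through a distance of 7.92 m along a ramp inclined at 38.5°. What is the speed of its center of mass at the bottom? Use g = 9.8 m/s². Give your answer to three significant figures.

v ≈ 8.31 m/s

For this body I = (2/5)MR², i.e. k = I/(MR²) = 0.4.
Pure rolling means v = ωR; then KE = ½Mv² + ½I(v/R)² = ½(1+k)Mv² = (7/10)Mv².
The vertical drop is h = L sinθ = 7.92 × sin38.5° = 4.93 m.
Setting Mgh = (7/10)Mv² gives v = √(2gh/(1+k)) = √(2·9.8·4.93/1.4) ≈ 8.31 m/s.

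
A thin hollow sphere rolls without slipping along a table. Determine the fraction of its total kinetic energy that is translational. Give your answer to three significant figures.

fraction ≈ 0.600

The moment of inertia is (2/3)MR², giving k ≡ I/(MR²) = 2/3.
With ω = v/R, KE_trans = ½Mv² and KE_rot = ½Iω² = ½kMv², so KE_total = ½(1+k)Mv².
The translational fraction is therefore 1/(1+k) = 1/1.667 ≈ 0.600.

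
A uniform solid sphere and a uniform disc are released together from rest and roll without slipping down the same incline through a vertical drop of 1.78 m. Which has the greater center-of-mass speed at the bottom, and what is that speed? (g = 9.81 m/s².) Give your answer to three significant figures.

For rolling without slipping, Mgh = ½(1+k)Mv² where k = I/(MR²), so v = √(2gh/(1+k)).
Uniform solid sphere: k = 0.4, giving v = √(2×9.81×1.78/1.4) = 4.995 m/s.
Uniform disc: k = 0.5, giving v = √(2×9.81×1.78/1.5) = 4.825 m/s.
The smaller k wins: the uniform solid sphere, at ≈ 4.99 m/s.

the uniform solid sphere, at v ≈ 4.99 m/s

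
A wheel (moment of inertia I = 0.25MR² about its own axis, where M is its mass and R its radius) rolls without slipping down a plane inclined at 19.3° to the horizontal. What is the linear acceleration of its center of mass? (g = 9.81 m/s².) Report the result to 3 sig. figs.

With I = 0.25MR², the ratio k = I/(MR²) is 0.25.
Newton's second law down the slope: Mg sinθ − f = Ma. The torque equation fR = Iα (with α = a/R) gives f = kMa.
Eliminating f: Mg sinθ = (1+k)Ma, so a = g sinθ/(1+k) = 9.81 × sin19.3° / 1.25 ≈ 2.59 m/s².

a ≈ 2.59 m/s²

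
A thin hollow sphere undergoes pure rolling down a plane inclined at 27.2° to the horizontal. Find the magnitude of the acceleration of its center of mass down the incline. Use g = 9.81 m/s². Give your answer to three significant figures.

a ≈ 2.69 m/s²

For this body I = (2/3)MR², i.e. k = I/(MR²) = 2/3.
Newton's second law down the slope: Mg sinθ − f = Ma. The torque equation fR = Iα (with α = a/R) gives f = kMa.
Eliminating f: Mg sinθ = (1+k)Ma, so a = g sinθ/(1+k) = 9.81 × sin27.2° / 1.667 ≈ 2.69 m/s².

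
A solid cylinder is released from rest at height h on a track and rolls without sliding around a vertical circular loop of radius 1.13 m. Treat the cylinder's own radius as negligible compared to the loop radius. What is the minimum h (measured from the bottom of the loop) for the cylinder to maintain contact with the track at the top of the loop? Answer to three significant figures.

h_min ≈ 3.11 m

With I = (1/2)MR², the ratio k = I/(MR²) is 0.5.
At the top, contact is just lost when gravity alone supplies the centripetal force: Mg = Mv_top²/r, i.e. v_top² = gr.
With ω = v/R, the kinetic energy at speed v is ½(1+k)Mv² = (3/4)Mv².
Energy conservation from release (height h) to the top (height 2r): Mgh = Mg(2r) + (3/4)M·gr.
Thus h_min = 2r + (1+k)r/2 = r(2 + 1.5/2) = 1.13 × 2.75 ≈ 3.11 m.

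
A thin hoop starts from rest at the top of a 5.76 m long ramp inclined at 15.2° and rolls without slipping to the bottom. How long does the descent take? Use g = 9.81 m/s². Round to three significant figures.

t ≈ 2.99 s

The moment of inertia is MR², giving k ≡ I/(MR²) = 1.
Along the incline Mg sinθ − f = Ma, and torque about the center fR = Iα = kMR²(a/R) gives f = kMa.
Hence a = g sinθ/(1+k) = 9.81×sin15.2°/2 = 1.286 m/s².
Starting from rest, L = ½at², so t = √(2L/a) = √(2×5.76/1.286) ≈ 2.99 s.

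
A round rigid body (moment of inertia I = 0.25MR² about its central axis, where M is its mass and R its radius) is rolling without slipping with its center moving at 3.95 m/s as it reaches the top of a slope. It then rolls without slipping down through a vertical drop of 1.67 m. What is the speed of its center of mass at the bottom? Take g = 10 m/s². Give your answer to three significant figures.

For this body I = 0.25MR², i.e. k = I/(MR²) = 0.25.
The rolling condition ω = v/R makes the rotational term ½I(v/R)² = ½kMv², so KE_total = ½(1+k)Mv² = (5/8)Mv².
Energy conservation: (5/8)Mv₀² + Mgh = (5/8)Mv², so v² = v₀² + 2gh/(1+k).
v = √(3.95² + 2×10×1.67/1.25) = √42.32 ≈ 6.51 m/s.

v ≈ 6.51 m/s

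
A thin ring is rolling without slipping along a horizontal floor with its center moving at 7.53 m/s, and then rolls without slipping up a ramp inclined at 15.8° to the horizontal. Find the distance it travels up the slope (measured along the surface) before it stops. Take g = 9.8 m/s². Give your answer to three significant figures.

The moment of inertia is MR², giving k ≡ I/(MR²) = 1.
Pure rolling means v = ωR; then KE = ½Mv² + ½I(v/R)² = ½(1+k)Mv² = Mv².
Setting this equal to Mgh gives the vertical rise h = (1+k)v₀²/(2g) = 2×7.53²/(2×9.8) = 5.786 m.
Along the incline, d = h/sinθ = 5.786/sin15.8° ≈ 21.2 m.

d ≈ 21.2 m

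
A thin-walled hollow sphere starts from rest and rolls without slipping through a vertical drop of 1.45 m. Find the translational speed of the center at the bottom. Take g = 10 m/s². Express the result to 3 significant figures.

Here I = (2/3)MR², so the shape factor k = I/(MR²) = 2/3.
The rolling condition ω = v/R makes the rotational term ½I(v/R)² = ½kMv², so KE_total = ½(1+k)Mv² = (5/6)Mv².
Setting Mgh = (5/6)Mv² gives v = √(2gh/(1+k)) = √(2·10·1.45/1.667) ≈ 4.17 m/s.

v ≈ 4.17 m/s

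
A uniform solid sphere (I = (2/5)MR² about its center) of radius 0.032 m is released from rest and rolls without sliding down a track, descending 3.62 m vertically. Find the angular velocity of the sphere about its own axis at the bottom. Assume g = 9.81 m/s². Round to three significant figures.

ω ≈ 223 rad/s

Here I = (2/5)MR², so the shape factor k = I/(MR²) = 0.4.
Rolling without slipping gives ω = v/R, so the total kinetic energy is ½Mv² + ½Iω² = ½(1+k)Mv² = (7/10)Mv².
Energy conservation Mgh = ½(1+k)Mv² gives v = √(2gh/(1+k)) = √(2 × 9.81 × 3.62 / 1.4) = 7.123 m/s.
The angular speed follows from ω = v/R = 7.123/0.032 ≈ 223 rad/s.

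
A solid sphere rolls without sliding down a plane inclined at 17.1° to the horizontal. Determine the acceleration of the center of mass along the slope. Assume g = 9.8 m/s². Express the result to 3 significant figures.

Here I = (2/5)MR², so the shape factor k = I/(MR²) = 0.4.
Along the incline Mg sinθ − f = Ma, and torque about the center fR = Iα = kMR²(a/R) gives f = kMa.
Eliminating f: Mg sinθ = (1+k)Ma, so a = g sinθ/(1+k) = 9.8 × sin17.1° / 1.4 ≈ 2.06 m/s².

a ≈ 2.06 m/s²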